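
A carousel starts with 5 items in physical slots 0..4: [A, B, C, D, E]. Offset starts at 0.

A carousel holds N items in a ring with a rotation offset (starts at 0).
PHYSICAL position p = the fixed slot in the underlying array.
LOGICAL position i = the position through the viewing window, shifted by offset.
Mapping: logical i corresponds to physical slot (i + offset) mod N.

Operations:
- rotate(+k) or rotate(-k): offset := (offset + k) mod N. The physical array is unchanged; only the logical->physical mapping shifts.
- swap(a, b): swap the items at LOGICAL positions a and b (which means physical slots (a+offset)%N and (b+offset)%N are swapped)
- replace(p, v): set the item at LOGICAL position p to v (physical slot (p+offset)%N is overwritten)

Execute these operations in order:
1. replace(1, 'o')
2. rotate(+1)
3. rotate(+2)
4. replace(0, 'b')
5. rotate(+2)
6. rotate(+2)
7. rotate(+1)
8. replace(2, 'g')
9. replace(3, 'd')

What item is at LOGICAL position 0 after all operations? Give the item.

After op 1 (replace(1, 'o')): offset=0, physical=[A,o,C,D,E], logical=[A,o,C,D,E]
After op 2 (rotate(+1)): offset=1, physical=[A,o,C,D,E], logical=[o,C,D,E,A]
After op 3 (rotate(+2)): offset=3, physical=[A,o,C,D,E], logical=[D,E,A,o,C]
After op 4 (replace(0, 'b')): offset=3, physical=[A,o,C,b,E], logical=[b,E,A,o,C]
After op 5 (rotate(+2)): offset=0, physical=[A,o,C,b,E], logical=[A,o,C,b,E]
After op 6 (rotate(+2)): offset=2, physical=[A,o,C,b,E], logical=[C,b,E,A,o]
After op 7 (rotate(+1)): offset=3, physical=[A,o,C,b,E], logical=[b,E,A,o,C]
After op 8 (replace(2, 'g')): offset=3, physical=[g,o,C,b,E], logical=[b,E,g,o,C]
After op 9 (replace(3, 'd')): offset=3, physical=[g,d,C,b,E], logical=[b,E,g,d,C]

Answer: b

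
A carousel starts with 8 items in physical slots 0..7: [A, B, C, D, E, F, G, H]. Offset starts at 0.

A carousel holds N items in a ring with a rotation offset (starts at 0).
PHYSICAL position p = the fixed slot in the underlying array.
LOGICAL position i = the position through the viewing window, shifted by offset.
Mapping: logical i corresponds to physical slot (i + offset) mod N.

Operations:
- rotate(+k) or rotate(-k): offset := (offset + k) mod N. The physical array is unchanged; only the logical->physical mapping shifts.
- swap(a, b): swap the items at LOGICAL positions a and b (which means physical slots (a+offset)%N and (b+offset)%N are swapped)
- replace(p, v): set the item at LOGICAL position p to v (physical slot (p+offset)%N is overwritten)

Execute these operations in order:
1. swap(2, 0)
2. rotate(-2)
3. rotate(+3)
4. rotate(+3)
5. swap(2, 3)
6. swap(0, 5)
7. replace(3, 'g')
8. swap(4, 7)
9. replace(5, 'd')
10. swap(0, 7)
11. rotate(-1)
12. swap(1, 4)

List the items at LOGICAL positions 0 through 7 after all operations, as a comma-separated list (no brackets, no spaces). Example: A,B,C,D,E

After op 1 (swap(2, 0)): offset=0, physical=[C,B,A,D,E,F,G,H], logical=[C,B,A,D,E,F,G,H]
After op 2 (rotate(-2)): offset=6, physical=[C,B,A,D,E,F,G,H], logical=[G,H,C,B,A,D,E,F]
After op 3 (rotate(+3)): offset=1, physical=[C,B,A,D,E,F,G,H], logical=[B,A,D,E,F,G,H,C]
After op 4 (rotate(+3)): offset=4, physical=[C,B,A,D,E,F,G,H], logical=[E,F,G,H,C,B,A,D]
After op 5 (swap(2, 3)): offset=4, physical=[C,B,A,D,E,F,H,G], logical=[E,F,H,G,C,B,A,D]
After op 6 (swap(0, 5)): offset=4, physical=[C,E,A,D,B,F,H,G], logical=[B,F,H,G,C,E,A,D]
After op 7 (replace(3, 'g')): offset=4, physical=[C,E,A,D,B,F,H,g], logical=[B,F,H,g,C,E,A,D]
After op 8 (swap(4, 7)): offset=4, physical=[D,E,A,C,B,F,H,g], logical=[B,F,H,g,D,E,A,C]
After op 9 (replace(5, 'd')): offset=4, physical=[D,d,A,C,B,F,H,g], logical=[B,F,H,g,D,d,A,C]
After op 10 (swap(0, 7)): offset=4, physical=[D,d,A,B,C,F,H,g], logical=[C,F,H,g,D,d,A,B]
After op 11 (rotate(-1)): offset=3, physical=[D,d,A,B,C,F,H,g], logical=[B,C,F,H,g,D,d,A]
After op 12 (swap(1, 4)): offset=3, physical=[D,d,A,B,g,F,H,C], logical=[B,g,F,H,C,D,d,A]

Answer: B,g,F,H,C,D,d,A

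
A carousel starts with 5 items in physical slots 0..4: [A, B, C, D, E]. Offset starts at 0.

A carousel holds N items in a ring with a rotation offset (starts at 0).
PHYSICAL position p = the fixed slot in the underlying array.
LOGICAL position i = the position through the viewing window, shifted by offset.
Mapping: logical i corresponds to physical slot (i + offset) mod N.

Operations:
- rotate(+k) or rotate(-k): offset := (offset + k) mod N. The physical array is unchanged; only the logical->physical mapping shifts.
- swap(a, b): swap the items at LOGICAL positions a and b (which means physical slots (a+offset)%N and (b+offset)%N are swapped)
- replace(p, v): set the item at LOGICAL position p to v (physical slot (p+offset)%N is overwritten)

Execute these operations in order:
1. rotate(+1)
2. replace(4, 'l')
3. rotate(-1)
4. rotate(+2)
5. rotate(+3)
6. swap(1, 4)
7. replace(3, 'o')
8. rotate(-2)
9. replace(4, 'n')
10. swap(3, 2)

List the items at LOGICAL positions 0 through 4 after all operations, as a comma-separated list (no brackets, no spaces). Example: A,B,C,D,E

Answer: o,B,E,l,n

Derivation:
After op 1 (rotate(+1)): offset=1, physical=[A,B,C,D,E], logical=[B,C,D,E,A]
After op 2 (replace(4, 'l')): offset=1, physical=[l,B,C,D,E], logical=[B,C,D,E,l]
After op 3 (rotate(-1)): offset=0, physical=[l,B,C,D,E], logical=[l,B,C,D,E]
After op 4 (rotate(+2)): offset=2, physical=[l,B,C,D,E], logical=[C,D,E,l,B]
After op 5 (rotate(+3)): offset=0, physical=[l,B,C,D,E], logical=[l,B,C,D,E]
After op 6 (swap(1, 4)): offset=0, physical=[l,E,C,D,B], logical=[l,E,C,D,B]
After op 7 (replace(3, 'o')): offset=0, physical=[l,E,C,o,B], logical=[l,E,C,o,B]
After op 8 (rotate(-2)): offset=3, physical=[l,E,C,o,B], logical=[o,B,l,E,C]
After op 9 (replace(4, 'n')): offset=3, physical=[l,E,n,o,B], logical=[o,B,l,E,n]
After op 10 (swap(3, 2)): offset=3, physical=[E,l,n,o,B], logical=[o,B,E,l,n]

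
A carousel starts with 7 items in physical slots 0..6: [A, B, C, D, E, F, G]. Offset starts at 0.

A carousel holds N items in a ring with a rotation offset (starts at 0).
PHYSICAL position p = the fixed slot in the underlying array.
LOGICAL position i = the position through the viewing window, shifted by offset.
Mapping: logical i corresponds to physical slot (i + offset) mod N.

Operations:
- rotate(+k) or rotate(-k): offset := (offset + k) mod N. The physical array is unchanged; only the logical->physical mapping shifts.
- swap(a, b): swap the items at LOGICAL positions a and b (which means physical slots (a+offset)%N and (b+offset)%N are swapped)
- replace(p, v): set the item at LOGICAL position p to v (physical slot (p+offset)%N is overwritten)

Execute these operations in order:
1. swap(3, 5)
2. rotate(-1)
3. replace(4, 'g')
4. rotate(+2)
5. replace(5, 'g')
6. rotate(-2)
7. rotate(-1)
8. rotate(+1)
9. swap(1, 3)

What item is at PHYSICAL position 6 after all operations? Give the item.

After op 1 (swap(3, 5)): offset=0, physical=[A,B,C,F,E,D,G], logical=[A,B,C,F,E,D,G]
After op 2 (rotate(-1)): offset=6, physical=[A,B,C,F,E,D,G], logical=[G,A,B,C,F,E,D]
After op 3 (replace(4, 'g')): offset=6, physical=[A,B,C,g,E,D,G], logical=[G,A,B,C,g,E,D]
After op 4 (rotate(+2)): offset=1, physical=[A,B,C,g,E,D,G], logical=[B,C,g,E,D,G,A]
After op 5 (replace(5, 'g')): offset=1, physical=[A,B,C,g,E,D,g], logical=[B,C,g,E,D,g,A]
After op 6 (rotate(-2)): offset=6, physical=[A,B,C,g,E,D,g], logical=[g,A,B,C,g,E,D]
After op 7 (rotate(-1)): offset=5, physical=[A,B,C,g,E,D,g], logical=[D,g,A,B,C,g,E]
After op 8 (rotate(+1)): offset=6, physical=[A,B,C,g,E,D,g], logical=[g,A,B,C,g,E,D]
After op 9 (swap(1, 3)): offset=6, physical=[C,B,A,g,E,D,g], logical=[g,C,B,A,g,E,D]

Answer: g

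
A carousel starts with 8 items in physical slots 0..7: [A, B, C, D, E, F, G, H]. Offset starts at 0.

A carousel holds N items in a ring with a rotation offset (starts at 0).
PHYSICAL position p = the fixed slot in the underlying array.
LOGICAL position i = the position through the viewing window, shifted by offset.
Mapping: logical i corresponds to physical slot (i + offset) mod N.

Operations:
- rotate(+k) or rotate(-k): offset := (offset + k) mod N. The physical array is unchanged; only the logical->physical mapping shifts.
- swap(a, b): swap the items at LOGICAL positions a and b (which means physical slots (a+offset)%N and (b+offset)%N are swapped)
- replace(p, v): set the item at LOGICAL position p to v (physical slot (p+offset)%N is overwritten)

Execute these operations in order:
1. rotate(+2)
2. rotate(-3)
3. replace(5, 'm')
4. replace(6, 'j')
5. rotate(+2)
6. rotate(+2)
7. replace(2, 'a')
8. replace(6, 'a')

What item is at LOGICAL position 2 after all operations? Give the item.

Answer: a

Derivation:
After op 1 (rotate(+2)): offset=2, physical=[A,B,C,D,E,F,G,H], logical=[C,D,E,F,G,H,A,B]
After op 2 (rotate(-3)): offset=7, physical=[A,B,C,D,E,F,G,H], logical=[H,A,B,C,D,E,F,G]
After op 3 (replace(5, 'm')): offset=7, physical=[A,B,C,D,m,F,G,H], logical=[H,A,B,C,D,m,F,G]
After op 4 (replace(6, 'j')): offset=7, physical=[A,B,C,D,m,j,G,H], logical=[H,A,B,C,D,m,j,G]
After op 5 (rotate(+2)): offset=1, physical=[A,B,C,D,m,j,G,H], logical=[B,C,D,m,j,G,H,A]
After op 6 (rotate(+2)): offset=3, physical=[A,B,C,D,m,j,G,H], logical=[D,m,j,G,H,A,B,C]
After op 7 (replace(2, 'a')): offset=3, physical=[A,B,C,D,m,a,G,H], logical=[D,m,a,G,H,A,B,C]
After op 8 (replace(6, 'a')): offset=3, physical=[A,a,C,D,m,a,G,H], logical=[D,m,a,G,H,A,a,C]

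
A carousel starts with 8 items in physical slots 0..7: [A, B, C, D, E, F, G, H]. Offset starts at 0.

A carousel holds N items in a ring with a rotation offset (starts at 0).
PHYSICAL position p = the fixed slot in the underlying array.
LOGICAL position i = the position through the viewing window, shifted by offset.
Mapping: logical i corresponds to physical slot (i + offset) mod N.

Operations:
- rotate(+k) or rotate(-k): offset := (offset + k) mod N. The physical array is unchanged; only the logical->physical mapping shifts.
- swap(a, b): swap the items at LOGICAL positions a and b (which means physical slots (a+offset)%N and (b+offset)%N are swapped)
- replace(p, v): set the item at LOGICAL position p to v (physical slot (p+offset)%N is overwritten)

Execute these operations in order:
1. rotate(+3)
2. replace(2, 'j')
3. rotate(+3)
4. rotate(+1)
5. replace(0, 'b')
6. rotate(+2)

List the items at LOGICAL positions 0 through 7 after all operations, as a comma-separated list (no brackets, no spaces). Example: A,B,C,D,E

Answer: B,C,D,E,j,G,b,A

Derivation:
After op 1 (rotate(+3)): offset=3, physical=[A,B,C,D,E,F,G,H], logical=[D,E,F,G,H,A,B,C]
After op 2 (replace(2, 'j')): offset=3, physical=[A,B,C,D,E,j,G,H], logical=[D,E,j,G,H,A,B,C]
After op 3 (rotate(+3)): offset=6, physical=[A,B,C,D,E,j,G,H], logical=[G,H,A,B,C,D,E,j]
After op 4 (rotate(+1)): offset=7, physical=[A,B,C,D,E,j,G,H], logical=[H,A,B,C,D,E,j,G]
After op 5 (replace(0, 'b')): offset=7, physical=[A,B,C,D,E,j,G,b], logical=[b,A,B,C,D,E,j,G]
After op 6 (rotate(+2)): offset=1, physical=[A,B,C,D,E,j,G,b], logical=[B,C,D,E,j,G,b,A]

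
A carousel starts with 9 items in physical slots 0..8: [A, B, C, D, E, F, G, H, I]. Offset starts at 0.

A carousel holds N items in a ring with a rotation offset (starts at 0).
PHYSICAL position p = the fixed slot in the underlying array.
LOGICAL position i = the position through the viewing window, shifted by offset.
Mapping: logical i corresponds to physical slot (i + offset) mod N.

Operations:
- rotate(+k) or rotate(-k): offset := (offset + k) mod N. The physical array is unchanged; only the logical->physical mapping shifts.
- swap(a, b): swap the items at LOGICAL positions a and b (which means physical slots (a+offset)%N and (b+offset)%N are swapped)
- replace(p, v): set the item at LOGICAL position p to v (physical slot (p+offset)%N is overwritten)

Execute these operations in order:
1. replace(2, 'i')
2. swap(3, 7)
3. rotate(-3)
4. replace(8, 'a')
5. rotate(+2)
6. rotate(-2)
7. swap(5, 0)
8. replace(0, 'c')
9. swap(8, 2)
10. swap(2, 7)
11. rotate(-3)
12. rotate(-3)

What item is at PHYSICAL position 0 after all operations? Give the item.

Answer: A

Derivation:
After op 1 (replace(2, 'i')): offset=0, physical=[A,B,i,D,E,F,G,H,I], logical=[A,B,i,D,E,F,G,H,I]
After op 2 (swap(3, 7)): offset=0, physical=[A,B,i,H,E,F,G,D,I], logical=[A,B,i,H,E,F,G,D,I]
After op 3 (rotate(-3)): offset=6, physical=[A,B,i,H,E,F,G,D,I], logical=[G,D,I,A,B,i,H,E,F]
After op 4 (replace(8, 'a')): offset=6, physical=[A,B,i,H,E,a,G,D,I], logical=[G,D,I,A,B,i,H,E,a]
After op 5 (rotate(+2)): offset=8, physical=[A,B,i,H,E,a,G,D,I], logical=[I,A,B,i,H,E,a,G,D]
After op 6 (rotate(-2)): offset=6, physical=[A,B,i,H,E,a,G,D,I], logical=[G,D,I,A,B,i,H,E,a]
After op 7 (swap(5, 0)): offset=6, physical=[A,B,G,H,E,a,i,D,I], logical=[i,D,I,A,B,G,H,E,a]
After op 8 (replace(0, 'c')): offset=6, physical=[A,B,G,H,E,a,c,D,I], logical=[c,D,I,A,B,G,H,E,a]
After op 9 (swap(8, 2)): offset=6, physical=[A,B,G,H,E,I,c,D,a], logical=[c,D,a,A,B,G,H,E,I]
After op 10 (swap(2, 7)): offset=6, physical=[A,B,G,H,a,I,c,D,E], logical=[c,D,E,A,B,G,H,a,I]
After op 11 (rotate(-3)): offset=3, physical=[A,B,G,H,a,I,c,D,E], logical=[H,a,I,c,D,E,A,B,G]
After op 12 (rotate(-3)): offset=0, physical=[A,B,G,H,a,I,c,D,E], logical=[A,B,G,H,a,I,c,D,E]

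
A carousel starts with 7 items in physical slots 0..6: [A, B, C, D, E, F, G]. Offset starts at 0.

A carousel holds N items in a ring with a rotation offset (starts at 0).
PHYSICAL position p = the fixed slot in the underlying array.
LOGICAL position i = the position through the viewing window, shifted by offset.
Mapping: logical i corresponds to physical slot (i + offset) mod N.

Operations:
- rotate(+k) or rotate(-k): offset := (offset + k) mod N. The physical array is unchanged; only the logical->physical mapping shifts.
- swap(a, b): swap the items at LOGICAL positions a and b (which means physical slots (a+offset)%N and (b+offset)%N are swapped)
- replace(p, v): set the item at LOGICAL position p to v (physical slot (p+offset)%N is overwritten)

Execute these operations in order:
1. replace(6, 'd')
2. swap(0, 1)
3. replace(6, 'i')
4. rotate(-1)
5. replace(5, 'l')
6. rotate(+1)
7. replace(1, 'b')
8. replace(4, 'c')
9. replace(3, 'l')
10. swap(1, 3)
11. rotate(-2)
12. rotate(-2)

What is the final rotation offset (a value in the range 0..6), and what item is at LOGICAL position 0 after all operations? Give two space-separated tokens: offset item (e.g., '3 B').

After op 1 (replace(6, 'd')): offset=0, physical=[A,B,C,D,E,F,d], logical=[A,B,C,D,E,F,d]
After op 2 (swap(0, 1)): offset=0, physical=[B,A,C,D,E,F,d], logical=[B,A,C,D,E,F,d]
After op 3 (replace(6, 'i')): offset=0, physical=[B,A,C,D,E,F,i], logical=[B,A,C,D,E,F,i]
After op 4 (rotate(-1)): offset=6, physical=[B,A,C,D,E,F,i], logical=[i,B,A,C,D,E,F]
After op 5 (replace(5, 'l')): offset=6, physical=[B,A,C,D,l,F,i], logical=[i,B,A,C,D,l,F]
After op 6 (rotate(+1)): offset=0, physical=[B,A,C,D,l,F,i], logical=[B,A,C,D,l,F,i]
After op 7 (replace(1, 'b')): offset=0, physical=[B,b,C,D,l,F,i], logical=[B,b,C,D,l,F,i]
After op 8 (replace(4, 'c')): offset=0, physical=[B,b,C,D,c,F,i], logical=[B,b,C,D,c,F,i]
After op 9 (replace(3, 'l')): offset=0, physical=[B,b,C,l,c,F,i], logical=[B,b,C,l,c,F,i]
After op 10 (swap(1, 3)): offset=0, physical=[B,l,C,b,c,F,i], logical=[B,l,C,b,c,F,i]
After op 11 (rotate(-2)): offset=5, physical=[B,l,C,b,c,F,i], logical=[F,i,B,l,C,b,c]
After op 12 (rotate(-2)): offset=3, physical=[B,l,C,b,c,F,i], logical=[b,c,F,i,B,l,C]

Answer: 3 b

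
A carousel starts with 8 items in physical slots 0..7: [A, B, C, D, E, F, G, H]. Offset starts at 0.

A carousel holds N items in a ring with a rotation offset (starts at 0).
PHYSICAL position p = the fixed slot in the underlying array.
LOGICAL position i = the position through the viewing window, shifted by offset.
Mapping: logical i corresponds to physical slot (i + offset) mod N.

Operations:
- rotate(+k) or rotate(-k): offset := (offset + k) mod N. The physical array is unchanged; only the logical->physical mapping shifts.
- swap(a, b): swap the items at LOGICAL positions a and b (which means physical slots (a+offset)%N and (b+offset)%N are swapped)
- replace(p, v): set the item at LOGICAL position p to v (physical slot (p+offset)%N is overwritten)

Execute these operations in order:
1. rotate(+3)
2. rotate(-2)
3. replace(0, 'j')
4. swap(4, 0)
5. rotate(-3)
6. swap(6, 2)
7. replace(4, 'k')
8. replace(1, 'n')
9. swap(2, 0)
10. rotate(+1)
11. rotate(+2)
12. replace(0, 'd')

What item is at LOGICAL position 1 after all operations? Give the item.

Answer: k

Derivation:
After op 1 (rotate(+3)): offset=3, physical=[A,B,C,D,E,F,G,H], logical=[D,E,F,G,H,A,B,C]
After op 2 (rotate(-2)): offset=1, physical=[A,B,C,D,E,F,G,H], logical=[B,C,D,E,F,G,H,A]
After op 3 (replace(0, 'j')): offset=1, physical=[A,j,C,D,E,F,G,H], logical=[j,C,D,E,F,G,H,A]
After op 4 (swap(4, 0)): offset=1, physical=[A,F,C,D,E,j,G,H], logical=[F,C,D,E,j,G,H,A]
After op 5 (rotate(-3)): offset=6, physical=[A,F,C,D,E,j,G,H], logical=[G,H,A,F,C,D,E,j]
After op 6 (swap(6, 2)): offset=6, physical=[E,F,C,D,A,j,G,H], logical=[G,H,E,F,C,D,A,j]
After op 7 (replace(4, 'k')): offset=6, physical=[E,F,k,D,A,j,G,H], logical=[G,H,E,F,k,D,A,j]
After op 8 (replace(1, 'n')): offset=6, physical=[E,F,k,D,A,j,G,n], logical=[G,n,E,F,k,D,A,j]
After op 9 (swap(2, 0)): offset=6, physical=[G,F,k,D,A,j,E,n], logical=[E,n,G,F,k,D,A,j]
After op 10 (rotate(+1)): offset=7, physical=[G,F,k,D,A,j,E,n], logical=[n,G,F,k,D,A,j,E]
After op 11 (rotate(+2)): offset=1, physical=[G,F,k,D,A,j,E,n], logical=[F,k,D,A,j,E,n,G]
After op 12 (replace(0, 'd')): offset=1, physical=[G,d,k,D,A,j,E,n], logical=[d,k,D,A,j,E,n,G]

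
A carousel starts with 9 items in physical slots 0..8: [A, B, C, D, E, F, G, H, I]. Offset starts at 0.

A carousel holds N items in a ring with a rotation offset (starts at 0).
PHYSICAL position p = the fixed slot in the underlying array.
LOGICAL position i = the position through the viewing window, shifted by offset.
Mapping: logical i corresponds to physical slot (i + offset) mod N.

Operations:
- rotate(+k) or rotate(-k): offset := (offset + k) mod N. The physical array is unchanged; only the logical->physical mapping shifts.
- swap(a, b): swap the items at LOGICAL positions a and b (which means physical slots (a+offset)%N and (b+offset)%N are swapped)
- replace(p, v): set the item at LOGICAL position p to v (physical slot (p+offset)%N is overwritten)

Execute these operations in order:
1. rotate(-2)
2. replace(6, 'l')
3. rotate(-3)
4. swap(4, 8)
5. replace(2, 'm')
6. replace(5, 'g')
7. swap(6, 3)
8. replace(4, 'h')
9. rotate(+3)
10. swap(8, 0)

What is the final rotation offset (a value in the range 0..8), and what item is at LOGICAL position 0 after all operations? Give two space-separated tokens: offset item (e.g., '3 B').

After op 1 (rotate(-2)): offset=7, physical=[A,B,C,D,E,F,G,H,I], logical=[H,I,A,B,C,D,E,F,G]
After op 2 (replace(6, 'l')): offset=7, physical=[A,B,C,D,l,F,G,H,I], logical=[H,I,A,B,C,D,l,F,G]
After op 3 (rotate(-3)): offset=4, physical=[A,B,C,D,l,F,G,H,I], logical=[l,F,G,H,I,A,B,C,D]
After op 4 (swap(4, 8)): offset=4, physical=[A,B,C,I,l,F,G,H,D], logical=[l,F,G,H,D,A,B,C,I]
After op 5 (replace(2, 'm')): offset=4, physical=[A,B,C,I,l,F,m,H,D], logical=[l,F,m,H,D,A,B,C,I]
After op 6 (replace(5, 'g')): offset=4, physical=[g,B,C,I,l,F,m,H,D], logical=[l,F,m,H,D,g,B,C,I]
After op 7 (swap(6, 3)): offset=4, physical=[g,H,C,I,l,F,m,B,D], logical=[l,F,m,B,D,g,H,C,I]
After op 8 (replace(4, 'h')): offset=4, physical=[g,H,C,I,l,F,m,B,h], logical=[l,F,m,B,h,g,H,C,I]
After op 9 (rotate(+3)): offset=7, physical=[g,H,C,I,l,F,m,B,h], logical=[B,h,g,H,C,I,l,F,m]
After op 10 (swap(8, 0)): offset=7, physical=[g,H,C,I,l,F,B,m,h], logical=[m,h,g,H,C,I,l,F,B]

Answer: 7 m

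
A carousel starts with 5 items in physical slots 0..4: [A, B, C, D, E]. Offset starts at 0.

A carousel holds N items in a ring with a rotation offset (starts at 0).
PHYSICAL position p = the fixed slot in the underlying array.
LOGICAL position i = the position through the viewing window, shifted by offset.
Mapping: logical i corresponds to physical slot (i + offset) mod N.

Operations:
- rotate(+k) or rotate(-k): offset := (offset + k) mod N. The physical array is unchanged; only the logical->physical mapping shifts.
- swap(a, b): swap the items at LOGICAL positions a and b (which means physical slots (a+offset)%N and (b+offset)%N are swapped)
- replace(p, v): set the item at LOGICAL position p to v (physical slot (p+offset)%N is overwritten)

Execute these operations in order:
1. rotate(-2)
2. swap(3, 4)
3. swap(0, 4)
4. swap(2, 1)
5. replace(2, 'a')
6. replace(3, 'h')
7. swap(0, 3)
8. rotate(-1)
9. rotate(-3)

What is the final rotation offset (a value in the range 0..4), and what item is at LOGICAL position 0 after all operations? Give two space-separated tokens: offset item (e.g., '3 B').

Answer: 4 A

Derivation:
After op 1 (rotate(-2)): offset=3, physical=[A,B,C,D,E], logical=[D,E,A,B,C]
After op 2 (swap(3, 4)): offset=3, physical=[A,C,B,D,E], logical=[D,E,A,C,B]
After op 3 (swap(0, 4)): offset=3, physical=[A,C,D,B,E], logical=[B,E,A,C,D]
After op 4 (swap(2, 1)): offset=3, physical=[E,C,D,B,A], logical=[B,A,E,C,D]
After op 5 (replace(2, 'a')): offset=3, physical=[a,C,D,B,A], logical=[B,A,a,C,D]
After op 6 (replace(3, 'h')): offset=3, physical=[a,h,D,B,A], logical=[B,A,a,h,D]
After op 7 (swap(0, 3)): offset=3, physical=[a,B,D,h,A], logical=[h,A,a,B,D]
After op 8 (rotate(-1)): offset=2, physical=[a,B,D,h,A], logical=[D,h,A,a,B]
After op 9 (rotate(-3)): offset=4, physical=[a,B,D,h,A], logical=[A,a,B,D,h]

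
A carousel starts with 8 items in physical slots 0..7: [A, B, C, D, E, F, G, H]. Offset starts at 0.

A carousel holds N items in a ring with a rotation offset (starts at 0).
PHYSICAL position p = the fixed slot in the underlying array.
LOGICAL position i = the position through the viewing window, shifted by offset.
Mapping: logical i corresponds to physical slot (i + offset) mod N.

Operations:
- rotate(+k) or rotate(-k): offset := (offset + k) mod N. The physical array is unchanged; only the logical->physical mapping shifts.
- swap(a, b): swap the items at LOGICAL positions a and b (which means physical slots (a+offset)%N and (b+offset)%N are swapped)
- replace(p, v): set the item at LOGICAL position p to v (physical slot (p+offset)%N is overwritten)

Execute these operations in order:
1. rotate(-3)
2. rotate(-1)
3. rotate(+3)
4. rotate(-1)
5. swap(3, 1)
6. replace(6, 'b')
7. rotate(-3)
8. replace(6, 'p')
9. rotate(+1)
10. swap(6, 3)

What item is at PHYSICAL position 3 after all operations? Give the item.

After op 1 (rotate(-3)): offset=5, physical=[A,B,C,D,E,F,G,H], logical=[F,G,H,A,B,C,D,E]
After op 2 (rotate(-1)): offset=4, physical=[A,B,C,D,E,F,G,H], logical=[E,F,G,H,A,B,C,D]
After op 3 (rotate(+3)): offset=7, physical=[A,B,C,D,E,F,G,H], logical=[H,A,B,C,D,E,F,G]
After op 4 (rotate(-1)): offset=6, physical=[A,B,C,D,E,F,G,H], logical=[G,H,A,B,C,D,E,F]
After op 5 (swap(3, 1)): offset=6, physical=[A,H,C,D,E,F,G,B], logical=[G,B,A,H,C,D,E,F]
After op 6 (replace(6, 'b')): offset=6, physical=[A,H,C,D,b,F,G,B], logical=[G,B,A,H,C,D,b,F]
After op 7 (rotate(-3)): offset=3, physical=[A,H,C,D,b,F,G,B], logical=[D,b,F,G,B,A,H,C]
After op 8 (replace(6, 'p')): offset=3, physical=[A,p,C,D,b,F,G,B], logical=[D,b,F,G,B,A,p,C]
After op 9 (rotate(+1)): offset=4, physical=[A,p,C,D,b,F,G,B], logical=[b,F,G,B,A,p,C,D]
After op 10 (swap(6, 3)): offset=4, physical=[A,p,B,D,b,F,G,C], logical=[b,F,G,C,A,p,B,D]

Answer: D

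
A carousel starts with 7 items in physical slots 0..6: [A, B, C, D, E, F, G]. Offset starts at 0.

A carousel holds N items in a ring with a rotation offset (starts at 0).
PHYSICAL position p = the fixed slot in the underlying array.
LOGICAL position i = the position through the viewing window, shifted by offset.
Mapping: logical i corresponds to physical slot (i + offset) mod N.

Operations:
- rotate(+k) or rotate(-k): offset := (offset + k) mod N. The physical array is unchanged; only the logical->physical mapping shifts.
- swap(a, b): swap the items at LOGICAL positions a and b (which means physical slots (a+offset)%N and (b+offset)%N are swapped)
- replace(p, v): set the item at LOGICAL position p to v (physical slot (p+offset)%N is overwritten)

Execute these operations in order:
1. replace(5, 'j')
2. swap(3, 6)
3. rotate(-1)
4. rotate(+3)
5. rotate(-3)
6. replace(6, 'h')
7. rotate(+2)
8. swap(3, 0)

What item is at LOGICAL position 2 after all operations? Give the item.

Answer: G

Derivation:
After op 1 (replace(5, 'j')): offset=0, physical=[A,B,C,D,E,j,G], logical=[A,B,C,D,E,j,G]
After op 2 (swap(3, 6)): offset=0, physical=[A,B,C,G,E,j,D], logical=[A,B,C,G,E,j,D]
After op 3 (rotate(-1)): offset=6, physical=[A,B,C,G,E,j,D], logical=[D,A,B,C,G,E,j]
After op 4 (rotate(+3)): offset=2, physical=[A,B,C,G,E,j,D], logical=[C,G,E,j,D,A,B]
After op 5 (rotate(-3)): offset=6, physical=[A,B,C,G,E,j,D], logical=[D,A,B,C,G,E,j]
After op 6 (replace(6, 'h')): offset=6, physical=[A,B,C,G,E,h,D], logical=[D,A,B,C,G,E,h]
After op 7 (rotate(+2)): offset=1, physical=[A,B,C,G,E,h,D], logical=[B,C,G,E,h,D,A]
After op 8 (swap(3, 0)): offset=1, physical=[A,E,C,G,B,h,D], logical=[E,C,G,B,h,D,A]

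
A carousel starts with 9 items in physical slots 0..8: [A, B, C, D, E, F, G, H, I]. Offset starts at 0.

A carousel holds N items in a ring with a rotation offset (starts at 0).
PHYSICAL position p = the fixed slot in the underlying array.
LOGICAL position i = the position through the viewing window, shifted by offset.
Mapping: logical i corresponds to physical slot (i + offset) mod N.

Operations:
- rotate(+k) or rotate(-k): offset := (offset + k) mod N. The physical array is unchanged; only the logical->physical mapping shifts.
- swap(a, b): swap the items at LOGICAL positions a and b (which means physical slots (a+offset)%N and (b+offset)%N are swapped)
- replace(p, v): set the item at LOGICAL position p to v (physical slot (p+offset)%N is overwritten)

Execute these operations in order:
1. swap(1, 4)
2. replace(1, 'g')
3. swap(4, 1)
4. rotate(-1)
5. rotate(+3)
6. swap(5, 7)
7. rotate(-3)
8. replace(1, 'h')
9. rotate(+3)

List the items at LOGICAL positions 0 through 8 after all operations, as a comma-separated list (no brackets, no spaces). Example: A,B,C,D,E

After op 1 (swap(1, 4)): offset=0, physical=[A,E,C,D,B,F,G,H,I], logical=[A,E,C,D,B,F,G,H,I]
After op 2 (replace(1, 'g')): offset=0, physical=[A,g,C,D,B,F,G,H,I], logical=[A,g,C,D,B,F,G,H,I]
After op 3 (swap(4, 1)): offset=0, physical=[A,B,C,D,g,F,G,H,I], logical=[A,B,C,D,g,F,G,H,I]
After op 4 (rotate(-1)): offset=8, physical=[A,B,C,D,g,F,G,H,I], logical=[I,A,B,C,D,g,F,G,H]
After op 5 (rotate(+3)): offset=2, physical=[A,B,C,D,g,F,G,H,I], logical=[C,D,g,F,G,H,I,A,B]
After op 6 (swap(5, 7)): offset=2, physical=[H,B,C,D,g,F,G,A,I], logical=[C,D,g,F,G,A,I,H,B]
After op 7 (rotate(-3)): offset=8, physical=[H,B,C,D,g,F,G,A,I], logical=[I,H,B,C,D,g,F,G,A]
After op 8 (replace(1, 'h')): offset=8, physical=[h,B,C,D,g,F,G,A,I], logical=[I,h,B,C,D,g,F,G,A]
After op 9 (rotate(+3)): offset=2, physical=[h,B,C,D,g,F,G,A,I], logical=[C,D,g,F,G,A,I,h,B]

Answer: C,D,g,F,G,A,I,h,B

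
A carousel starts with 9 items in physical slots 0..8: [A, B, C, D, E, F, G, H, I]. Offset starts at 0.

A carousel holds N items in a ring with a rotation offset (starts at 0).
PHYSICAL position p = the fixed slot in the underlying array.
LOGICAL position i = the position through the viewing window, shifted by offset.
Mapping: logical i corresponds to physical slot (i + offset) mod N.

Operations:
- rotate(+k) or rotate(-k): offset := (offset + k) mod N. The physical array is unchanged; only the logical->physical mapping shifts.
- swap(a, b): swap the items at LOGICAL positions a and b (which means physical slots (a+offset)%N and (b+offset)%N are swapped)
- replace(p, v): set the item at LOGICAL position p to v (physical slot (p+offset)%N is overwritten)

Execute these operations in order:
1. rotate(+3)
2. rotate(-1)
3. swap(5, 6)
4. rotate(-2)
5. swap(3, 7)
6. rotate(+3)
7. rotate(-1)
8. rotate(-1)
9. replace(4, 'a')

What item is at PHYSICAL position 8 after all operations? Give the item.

After op 1 (rotate(+3)): offset=3, physical=[A,B,C,D,E,F,G,H,I], logical=[D,E,F,G,H,I,A,B,C]
After op 2 (rotate(-1)): offset=2, physical=[A,B,C,D,E,F,G,H,I], logical=[C,D,E,F,G,H,I,A,B]
After op 3 (swap(5, 6)): offset=2, physical=[A,B,C,D,E,F,G,I,H], logical=[C,D,E,F,G,I,H,A,B]
After op 4 (rotate(-2)): offset=0, physical=[A,B,C,D,E,F,G,I,H], logical=[A,B,C,D,E,F,G,I,H]
After op 5 (swap(3, 7)): offset=0, physical=[A,B,C,I,E,F,G,D,H], logical=[A,B,C,I,E,F,G,D,H]
After op 6 (rotate(+3)): offset=3, physical=[A,B,C,I,E,F,G,D,H], logical=[I,E,F,G,D,H,A,B,C]
After op 7 (rotate(-1)): offset=2, physical=[A,B,C,I,E,F,G,D,H], logical=[C,I,E,F,G,D,H,A,B]
After op 8 (rotate(-1)): offset=1, physical=[A,B,C,I,E,F,G,D,H], logical=[B,C,I,E,F,G,D,H,A]
After op 9 (replace(4, 'a')): offset=1, physical=[A,B,C,I,E,a,G,D,H], logical=[B,C,I,E,a,G,D,H,A]

Answer: H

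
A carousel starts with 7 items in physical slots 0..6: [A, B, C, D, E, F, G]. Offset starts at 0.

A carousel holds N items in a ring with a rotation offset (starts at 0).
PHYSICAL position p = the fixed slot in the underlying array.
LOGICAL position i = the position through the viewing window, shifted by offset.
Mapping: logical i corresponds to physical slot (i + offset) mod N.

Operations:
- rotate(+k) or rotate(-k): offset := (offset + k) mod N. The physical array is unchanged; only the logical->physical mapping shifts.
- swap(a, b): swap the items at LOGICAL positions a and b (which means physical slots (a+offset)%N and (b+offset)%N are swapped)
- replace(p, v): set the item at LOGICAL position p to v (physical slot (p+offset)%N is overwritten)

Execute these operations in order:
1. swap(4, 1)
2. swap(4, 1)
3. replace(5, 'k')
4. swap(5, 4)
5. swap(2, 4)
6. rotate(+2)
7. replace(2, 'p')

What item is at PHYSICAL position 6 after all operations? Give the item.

After op 1 (swap(4, 1)): offset=0, physical=[A,E,C,D,B,F,G], logical=[A,E,C,D,B,F,G]
After op 2 (swap(4, 1)): offset=0, physical=[A,B,C,D,E,F,G], logical=[A,B,C,D,E,F,G]
After op 3 (replace(5, 'k')): offset=0, physical=[A,B,C,D,E,k,G], logical=[A,B,C,D,E,k,G]
After op 4 (swap(5, 4)): offset=0, physical=[A,B,C,D,k,E,G], logical=[A,B,C,D,k,E,G]
After op 5 (swap(2, 4)): offset=0, physical=[A,B,k,D,C,E,G], logical=[A,B,k,D,C,E,G]
After op 6 (rotate(+2)): offset=2, physical=[A,B,k,D,C,E,G], logical=[k,D,C,E,G,A,B]
After op 7 (replace(2, 'p')): offset=2, physical=[A,B,k,D,p,E,G], logical=[k,D,p,E,G,A,B]

Answer: G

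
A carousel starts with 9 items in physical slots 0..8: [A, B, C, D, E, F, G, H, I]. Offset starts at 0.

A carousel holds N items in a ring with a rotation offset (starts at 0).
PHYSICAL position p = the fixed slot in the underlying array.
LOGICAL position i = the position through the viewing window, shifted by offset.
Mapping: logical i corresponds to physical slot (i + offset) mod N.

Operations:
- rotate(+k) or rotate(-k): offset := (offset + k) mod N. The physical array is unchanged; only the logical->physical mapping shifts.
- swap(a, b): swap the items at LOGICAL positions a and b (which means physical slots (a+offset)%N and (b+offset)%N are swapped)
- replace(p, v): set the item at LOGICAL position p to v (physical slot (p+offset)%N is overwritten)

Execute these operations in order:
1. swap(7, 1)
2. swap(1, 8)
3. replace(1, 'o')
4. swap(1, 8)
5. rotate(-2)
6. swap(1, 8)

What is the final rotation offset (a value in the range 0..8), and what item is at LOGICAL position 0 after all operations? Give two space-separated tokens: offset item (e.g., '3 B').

After op 1 (swap(7, 1)): offset=0, physical=[A,H,C,D,E,F,G,B,I], logical=[A,H,C,D,E,F,G,B,I]
After op 2 (swap(1, 8)): offset=0, physical=[A,I,C,D,E,F,G,B,H], logical=[A,I,C,D,E,F,G,B,H]
After op 3 (replace(1, 'o')): offset=0, physical=[A,o,C,D,E,F,G,B,H], logical=[A,o,C,D,E,F,G,B,H]
After op 4 (swap(1, 8)): offset=0, physical=[A,H,C,D,E,F,G,B,o], logical=[A,H,C,D,E,F,G,B,o]
After op 5 (rotate(-2)): offset=7, physical=[A,H,C,D,E,F,G,B,o], logical=[B,o,A,H,C,D,E,F,G]
After op 6 (swap(1, 8)): offset=7, physical=[A,H,C,D,E,F,o,B,G], logical=[B,G,A,H,C,D,E,F,o]

Answer: 7 B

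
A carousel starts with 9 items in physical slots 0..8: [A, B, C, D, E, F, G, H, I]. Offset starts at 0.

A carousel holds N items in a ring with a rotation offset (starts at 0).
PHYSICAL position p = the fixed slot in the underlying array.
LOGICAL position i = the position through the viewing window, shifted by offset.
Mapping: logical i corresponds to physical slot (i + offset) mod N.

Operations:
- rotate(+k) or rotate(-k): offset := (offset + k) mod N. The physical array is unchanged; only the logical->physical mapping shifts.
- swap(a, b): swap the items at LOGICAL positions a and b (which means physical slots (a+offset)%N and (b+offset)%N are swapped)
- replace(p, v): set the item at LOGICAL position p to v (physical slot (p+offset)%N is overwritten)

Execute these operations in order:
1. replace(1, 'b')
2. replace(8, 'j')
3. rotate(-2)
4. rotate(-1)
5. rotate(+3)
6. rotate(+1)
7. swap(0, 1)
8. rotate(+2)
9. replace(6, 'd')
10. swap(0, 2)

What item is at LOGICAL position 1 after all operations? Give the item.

Answer: E

Derivation:
After op 1 (replace(1, 'b')): offset=0, physical=[A,b,C,D,E,F,G,H,I], logical=[A,b,C,D,E,F,G,H,I]
After op 2 (replace(8, 'j')): offset=0, physical=[A,b,C,D,E,F,G,H,j], logical=[A,b,C,D,E,F,G,H,j]
After op 3 (rotate(-2)): offset=7, physical=[A,b,C,D,E,F,G,H,j], logical=[H,j,A,b,C,D,E,F,G]
After op 4 (rotate(-1)): offset=6, physical=[A,b,C,D,E,F,G,H,j], logical=[G,H,j,A,b,C,D,E,F]
After op 5 (rotate(+3)): offset=0, physical=[A,b,C,D,E,F,G,H,j], logical=[A,b,C,D,E,F,G,H,j]
After op 6 (rotate(+1)): offset=1, physical=[A,b,C,D,E,F,G,H,j], logical=[b,C,D,E,F,G,H,j,A]
After op 7 (swap(0, 1)): offset=1, physical=[A,C,b,D,E,F,G,H,j], logical=[C,b,D,E,F,G,H,j,A]
After op 8 (rotate(+2)): offset=3, physical=[A,C,b,D,E,F,G,H,j], logical=[D,E,F,G,H,j,A,C,b]
After op 9 (replace(6, 'd')): offset=3, physical=[d,C,b,D,E,F,G,H,j], logical=[D,E,F,G,H,j,d,C,b]
After op 10 (swap(0, 2)): offset=3, physical=[d,C,b,F,E,D,G,H,j], logical=[F,E,D,G,H,j,d,C,b]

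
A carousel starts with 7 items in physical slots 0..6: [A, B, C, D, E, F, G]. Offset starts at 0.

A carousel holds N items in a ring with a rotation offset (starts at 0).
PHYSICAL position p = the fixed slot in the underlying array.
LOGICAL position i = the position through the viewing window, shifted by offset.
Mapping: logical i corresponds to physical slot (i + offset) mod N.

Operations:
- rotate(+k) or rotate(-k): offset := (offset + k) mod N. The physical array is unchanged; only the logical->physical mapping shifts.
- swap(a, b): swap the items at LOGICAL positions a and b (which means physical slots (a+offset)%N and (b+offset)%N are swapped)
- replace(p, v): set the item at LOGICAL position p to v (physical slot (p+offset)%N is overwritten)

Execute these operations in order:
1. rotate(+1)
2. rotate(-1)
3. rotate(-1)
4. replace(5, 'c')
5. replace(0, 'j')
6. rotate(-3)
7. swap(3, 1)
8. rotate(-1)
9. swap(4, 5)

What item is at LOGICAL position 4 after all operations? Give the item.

After op 1 (rotate(+1)): offset=1, physical=[A,B,C,D,E,F,G], logical=[B,C,D,E,F,G,A]
After op 2 (rotate(-1)): offset=0, physical=[A,B,C,D,E,F,G], logical=[A,B,C,D,E,F,G]
After op 3 (rotate(-1)): offset=6, physical=[A,B,C,D,E,F,G], logical=[G,A,B,C,D,E,F]
After op 4 (replace(5, 'c')): offset=6, physical=[A,B,C,D,c,F,G], logical=[G,A,B,C,D,c,F]
After op 5 (replace(0, 'j')): offset=6, physical=[A,B,C,D,c,F,j], logical=[j,A,B,C,D,c,F]
After op 6 (rotate(-3)): offset=3, physical=[A,B,C,D,c,F,j], logical=[D,c,F,j,A,B,C]
After op 7 (swap(3, 1)): offset=3, physical=[A,B,C,D,j,F,c], logical=[D,j,F,c,A,B,C]
After op 8 (rotate(-1)): offset=2, physical=[A,B,C,D,j,F,c], logical=[C,D,j,F,c,A,B]
After op 9 (swap(4, 5)): offset=2, physical=[c,B,C,D,j,F,A], logical=[C,D,j,F,A,c,B]

Answer: A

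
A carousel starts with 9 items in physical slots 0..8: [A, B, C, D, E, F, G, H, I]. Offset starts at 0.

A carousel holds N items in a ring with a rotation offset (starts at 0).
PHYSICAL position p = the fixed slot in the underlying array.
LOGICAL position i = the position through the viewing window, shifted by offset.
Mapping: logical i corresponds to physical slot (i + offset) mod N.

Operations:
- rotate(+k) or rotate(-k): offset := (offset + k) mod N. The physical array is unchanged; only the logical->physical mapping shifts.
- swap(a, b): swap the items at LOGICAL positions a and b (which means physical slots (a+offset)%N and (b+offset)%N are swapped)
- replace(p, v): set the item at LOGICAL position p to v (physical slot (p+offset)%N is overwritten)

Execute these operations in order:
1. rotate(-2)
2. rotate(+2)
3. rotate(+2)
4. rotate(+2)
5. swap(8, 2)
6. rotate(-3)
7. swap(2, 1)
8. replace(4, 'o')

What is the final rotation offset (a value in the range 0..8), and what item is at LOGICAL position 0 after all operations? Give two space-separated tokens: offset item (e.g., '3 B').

After op 1 (rotate(-2)): offset=7, physical=[A,B,C,D,E,F,G,H,I], logical=[H,I,A,B,C,D,E,F,G]
After op 2 (rotate(+2)): offset=0, physical=[A,B,C,D,E,F,G,H,I], logical=[A,B,C,D,E,F,G,H,I]
After op 3 (rotate(+2)): offset=2, physical=[A,B,C,D,E,F,G,H,I], logical=[C,D,E,F,G,H,I,A,B]
After op 4 (rotate(+2)): offset=4, physical=[A,B,C,D,E,F,G,H,I], logical=[E,F,G,H,I,A,B,C,D]
After op 5 (swap(8, 2)): offset=4, physical=[A,B,C,G,E,F,D,H,I], logical=[E,F,D,H,I,A,B,C,G]
After op 6 (rotate(-3)): offset=1, physical=[A,B,C,G,E,F,D,H,I], logical=[B,C,G,E,F,D,H,I,A]
After op 7 (swap(2, 1)): offset=1, physical=[A,B,G,C,E,F,D,H,I], logical=[B,G,C,E,F,D,H,I,A]
After op 8 (replace(4, 'o')): offset=1, physical=[A,B,G,C,E,o,D,H,I], logical=[B,G,C,E,o,D,H,I,A]

Answer: 1 B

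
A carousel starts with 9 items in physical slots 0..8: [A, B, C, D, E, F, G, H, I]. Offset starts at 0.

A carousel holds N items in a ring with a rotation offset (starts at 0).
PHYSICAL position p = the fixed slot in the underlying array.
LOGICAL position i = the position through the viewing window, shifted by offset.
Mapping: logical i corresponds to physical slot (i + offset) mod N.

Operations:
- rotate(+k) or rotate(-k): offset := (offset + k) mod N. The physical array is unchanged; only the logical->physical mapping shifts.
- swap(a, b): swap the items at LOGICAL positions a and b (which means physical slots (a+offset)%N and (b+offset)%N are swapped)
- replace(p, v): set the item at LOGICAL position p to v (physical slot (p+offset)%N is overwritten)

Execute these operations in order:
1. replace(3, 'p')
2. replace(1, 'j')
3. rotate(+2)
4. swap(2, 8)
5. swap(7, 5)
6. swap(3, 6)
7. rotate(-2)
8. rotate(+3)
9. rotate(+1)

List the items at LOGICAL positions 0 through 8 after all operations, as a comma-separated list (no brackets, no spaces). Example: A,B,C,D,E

Answer: j,I,G,A,F,H,E,C,p

Derivation:
After op 1 (replace(3, 'p')): offset=0, physical=[A,B,C,p,E,F,G,H,I], logical=[A,B,C,p,E,F,G,H,I]
After op 2 (replace(1, 'j')): offset=0, physical=[A,j,C,p,E,F,G,H,I], logical=[A,j,C,p,E,F,G,H,I]
After op 3 (rotate(+2)): offset=2, physical=[A,j,C,p,E,F,G,H,I], logical=[C,p,E,F,G,H,I,A,j]
After op 4 (swap(2, 8)): offset=2, physical=[A,E,C,p,j,F,G,H,I], logical=[C,p,j,F,G,H,I,A,E]
After op 5 (swap(7, 5)): offset=2, physical=[H,E,C,p,j,F,G,A,I], logical=[C,p,j,F,G,A,I,H,E]
After op 6 (swap(3, 6)): offset=2, physical=[H,E,C,p,j,I,G,A,F], logical=[C,p,j,I,G,A,F,H,E]
After op 7 (rotate(-2)): offset=0, physical=[H,E,C,p,j,I,G,A,F], logical=[H,E,C,p,j,I,G,A,F]
After op 8 (rotate(+3)): offset=3, physical=[H,E,C,p,j,I,G,A,F], logical=[p,j,I,G,A,F,H,E,C]
After op 9 (rotate(+1)): offset=4, physical=[H,E,C,p,j,I,G,A,F], logical=[j,I,G,A,F,H,E,C,p]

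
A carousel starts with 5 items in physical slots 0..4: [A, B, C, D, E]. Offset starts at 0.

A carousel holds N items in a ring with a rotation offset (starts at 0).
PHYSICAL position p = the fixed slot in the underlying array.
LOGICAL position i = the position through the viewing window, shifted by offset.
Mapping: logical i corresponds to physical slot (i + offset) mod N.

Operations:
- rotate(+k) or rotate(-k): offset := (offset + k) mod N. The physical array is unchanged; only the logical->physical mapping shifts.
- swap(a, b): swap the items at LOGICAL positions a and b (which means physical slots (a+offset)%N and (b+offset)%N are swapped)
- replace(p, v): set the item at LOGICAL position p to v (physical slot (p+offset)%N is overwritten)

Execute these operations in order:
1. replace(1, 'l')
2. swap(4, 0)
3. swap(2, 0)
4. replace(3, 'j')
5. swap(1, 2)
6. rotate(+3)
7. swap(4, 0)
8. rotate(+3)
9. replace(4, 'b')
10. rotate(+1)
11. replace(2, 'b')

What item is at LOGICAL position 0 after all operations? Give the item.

After op 1 (replace(1, 'l')): offset=0, physical=[A,l,C,D,E], logical=[A,l,C,D,E]
After op 2 (swap(4, 0)): offset=0, physical=[E,l,C,D,A], logical=[E,l,C,D,A]
After op 3 (swap(2, 0)): offset=0, physical=[C,l,E,D,A], logical=[C,l,E,D,A]
After op 4 (replace(3, 'j')): offset=0, physical=[C,l,E,j,A], logical=[C,l,E,j,A]
After op 5 (swap(1, 2)): offset=0, physical=[C,E,l,j,A], logical=[C,E,l,j,A]
After op 6 (rotate(+3)): offset=3, physical=[C,E,l,j,A], logical=[j,A,C,E,l]
After op 7 (swap(4, 0)): offset=3, physical=[C,E,j,l,A], logical=[l,A,C,E,j]
After op 8 (rotate(+3)): offset=1, physical=[C,E,j,l,A], logical=[E,j,l,A,C]
After op 9 (replace(4, 'b')): offset=1, physical=[b,E,j,l,A], logical=[E,j,l,A,b]
After op 10 (rotate(+1)): offset=2, physical=[b,E,j,l,A], logical=[j,l,A,b,E]
After op 11 (replace(2, 'b')): offset=2, physical=[b,E,j,l,b], logical=[j,l,b,b,E]

Answer: j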